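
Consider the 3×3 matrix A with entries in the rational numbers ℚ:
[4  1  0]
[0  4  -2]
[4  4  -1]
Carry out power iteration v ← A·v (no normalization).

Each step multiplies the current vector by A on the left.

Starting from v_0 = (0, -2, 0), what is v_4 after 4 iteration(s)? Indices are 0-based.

v_0 = (0, -2, 0).
v_1 = A·v_0 = (-2, -8, -8).
v_2 = A·v_1 = (-16, -16, -32).
v_3 = A·v_2 = (-80, 0, -96).
v_4 = A·v_3 = (-320, 192, -224).

v_4 = (-320, 192, -224)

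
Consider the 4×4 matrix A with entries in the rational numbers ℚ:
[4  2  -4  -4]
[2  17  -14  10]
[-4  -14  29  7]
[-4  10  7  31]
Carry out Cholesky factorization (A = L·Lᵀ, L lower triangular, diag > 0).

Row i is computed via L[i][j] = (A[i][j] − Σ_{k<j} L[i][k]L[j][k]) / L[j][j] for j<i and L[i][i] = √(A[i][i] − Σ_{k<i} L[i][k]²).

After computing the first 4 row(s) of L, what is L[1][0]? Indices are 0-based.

L[1][0] = 1

Step 1: L[0][0] = √(4) = 2.
  L[1][0] = (2) / L[0][0] = 1.
Step 2: L[1][1] = √(16) = 4.
  L[2][0] = (-4) / L[0][0] = -2.
  L[2][1] = (-12) / L[1][1] = -3.
Step 3: L[2][2] = √(16) = 4.
  L[3][0] = (-4) / L[0][0] = -2.
  L[3][1] = (12) / L[1][1] = 3.
  L[3][2] = (12) / L[2][2] = 3.
Step 4: L[3][3] = √(9) = 3.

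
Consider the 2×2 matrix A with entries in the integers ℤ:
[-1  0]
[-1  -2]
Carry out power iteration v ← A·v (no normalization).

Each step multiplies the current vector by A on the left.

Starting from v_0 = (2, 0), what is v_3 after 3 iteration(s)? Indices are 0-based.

v_3 = (-2, -14)

v_0 = (2, 0).
v_1 = A·v_0 = (-2, -2).
v_2 = A·v_1 = (2, 6).
v_3 = A·v_2 = (-2, -14).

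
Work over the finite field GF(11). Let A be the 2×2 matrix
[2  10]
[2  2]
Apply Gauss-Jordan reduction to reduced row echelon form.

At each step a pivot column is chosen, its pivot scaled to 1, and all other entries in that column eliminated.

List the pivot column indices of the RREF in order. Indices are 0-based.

[1] R0 /= 2  ⇒  (1, 5)
     R1 -= 2·R0  ⇒  (0, 3)
[2] R1 /= 3  ⇒  (0, 1)
     R0 -= 5·R1  ⇒  (1, 0)

pivot columns: 0, 1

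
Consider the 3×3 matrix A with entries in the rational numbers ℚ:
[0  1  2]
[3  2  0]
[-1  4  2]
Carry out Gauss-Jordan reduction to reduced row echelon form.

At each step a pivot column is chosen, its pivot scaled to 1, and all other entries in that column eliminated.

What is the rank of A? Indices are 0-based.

pivot(0,0): swap R0↔R1
pivot(0,0)=3: scale R0 → (1, 2/3, 0)
  clear (2,0): R2 −= (-1)R0 → (0, 14/3, 2)
pivot(1,1)=1: scale R1 → (0, 1, 2)
  clear (0,1): R0 −= (2/3)R1 → (1, 0, -4/3)
  clear (2,1): R2 −= (14/3)R1 → (0, 0, -22/3)
pivot(2,2)=-22/3: scale R2 → (0, 0, 1)
  clear (0,2): R0 −= (-4/3)R2 → (1, 0, 0)
  clear (1,2): R1 −= (2)R2 → (0, 1, 0)

rank = 3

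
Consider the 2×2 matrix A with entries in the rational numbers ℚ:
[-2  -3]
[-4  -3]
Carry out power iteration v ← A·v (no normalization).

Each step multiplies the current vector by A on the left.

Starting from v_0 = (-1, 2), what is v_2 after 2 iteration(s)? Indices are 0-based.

v_2 = (14, 22)

v_0 = (-1, 2).
v_1 = A·v_0 = (-4, -2).
v_2 = A·v_1 = (14, 22).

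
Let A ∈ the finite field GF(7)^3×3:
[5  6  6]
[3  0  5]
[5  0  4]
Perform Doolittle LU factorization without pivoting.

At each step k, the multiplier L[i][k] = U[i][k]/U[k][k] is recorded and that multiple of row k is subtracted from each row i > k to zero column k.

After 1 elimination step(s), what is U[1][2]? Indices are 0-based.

U[1][2] = 0

[col 0] pivot 5
  R1 -= 2*R0 → (0, 2, 0)  (L[1][0] := 2)
  R2 -= 1*R0 → (0, 1, 5)  (L[2][0] := 1)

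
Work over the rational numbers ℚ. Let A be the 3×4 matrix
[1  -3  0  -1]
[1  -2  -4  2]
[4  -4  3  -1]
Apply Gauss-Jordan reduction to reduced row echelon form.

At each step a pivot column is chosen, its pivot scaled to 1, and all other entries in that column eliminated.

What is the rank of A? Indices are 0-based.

[1] R0 /= 1  ⇒  (1, -3, 0, -1)
     R1 -= 1·R0  ⇒  (0, 1, -4, 3)
     R2 -= 4·R0  ⇒  (0, 8, 3, 3)
[2] R1 /= 1  ⇒  (0, 1, -4, 3)
     R0 -= -3·R1  ⇒  (1, 0, -12, 8)
     R2 -= 8·R1  ⇒  (0, 0, 35, -21)
[3] R2 /= 35  ⇒  (0, 0, 1, -3/5)
     R0 -= -12·R2  ⇒  (1, 0, 0, 4/5)
     R1 -= -4·R2  ⇒  (0, 1, 0, 3/5)

rank = 3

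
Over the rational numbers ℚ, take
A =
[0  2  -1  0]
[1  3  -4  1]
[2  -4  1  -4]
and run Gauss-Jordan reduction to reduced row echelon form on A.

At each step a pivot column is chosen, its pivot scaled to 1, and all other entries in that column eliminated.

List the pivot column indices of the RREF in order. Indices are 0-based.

pivot(0,0): swap R0↔R1
pivot(0,0)=1: scale R0 → (1, 3, -4, 1)
  clear (2,0): R2 −= (2)R0 → (0, -10, 9, -6)
pivot(1,1)=2: scale R1 → (0, 1, -1/2, 0)
  clear (0,1): R0 −= (3)R1 → (1, 0, -5/2, 1)
  clear (2,1): R2 −= (-10)R1 → (0, 0, 4, -6)
pivot(2,2)=4: scale R2 → (0, 0, 1, -3/2)
  clear (0,2): R0 −= (-5/2)R2 → (1, 0, 0, -11/4)
  clear (1,2): R1 −= (-1/2)R2 → (0, 1, 0, -3/4)

pivot columns: 0, 1, 2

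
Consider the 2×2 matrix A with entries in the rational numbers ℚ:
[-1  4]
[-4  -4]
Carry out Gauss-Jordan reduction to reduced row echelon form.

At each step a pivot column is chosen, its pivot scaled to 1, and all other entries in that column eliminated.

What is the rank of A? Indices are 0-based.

step 1: normalize row 0 (÷-1) = (1, -4)
  row 1: subtract -4×row0 = (0, -20)
step 2: normalize row 1 (÷-20) = (0, 1)
  row 0: subtract -4×row1 = (1, 0)

rank = 2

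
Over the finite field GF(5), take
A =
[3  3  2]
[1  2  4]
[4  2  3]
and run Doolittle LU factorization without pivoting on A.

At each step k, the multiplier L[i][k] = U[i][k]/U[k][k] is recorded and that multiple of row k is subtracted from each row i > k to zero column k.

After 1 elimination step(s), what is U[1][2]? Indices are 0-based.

U[1][2] = 0

k=0: U[0][0]=3
  eliminate (1,0): mult=2, new row 1: (0, 1, 0); set L[1][0]=2
  eliminate (2,0): mult=3, new row 2: (0, 3, 2); set L[2][0]=3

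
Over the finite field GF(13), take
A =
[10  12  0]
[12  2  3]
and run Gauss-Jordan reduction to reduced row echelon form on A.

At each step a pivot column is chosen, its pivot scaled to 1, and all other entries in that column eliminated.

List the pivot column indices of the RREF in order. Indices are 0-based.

pivot(0,0)=10: scale R0 → (1, 9, 0)
  clear (1,0): R1 −= (12)R0 → (0, 11, 3)
pivot(1,1)=11: scale R1 → (0, 1, 5)
  clear (0,1): R0 −= (9)R1 → (1, 0, 7)

pivot columns: 0, 1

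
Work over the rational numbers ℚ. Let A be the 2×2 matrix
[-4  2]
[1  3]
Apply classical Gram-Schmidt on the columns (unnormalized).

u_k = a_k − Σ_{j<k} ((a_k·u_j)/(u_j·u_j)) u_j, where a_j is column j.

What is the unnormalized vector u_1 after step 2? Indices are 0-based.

Step 1: u_0 = a_0 = (-4, 1).
Step 2: u_1 = a_1 − (-5/17)·u_0 = (14/17, 56/17).

u_1 = (14/17, 56/17)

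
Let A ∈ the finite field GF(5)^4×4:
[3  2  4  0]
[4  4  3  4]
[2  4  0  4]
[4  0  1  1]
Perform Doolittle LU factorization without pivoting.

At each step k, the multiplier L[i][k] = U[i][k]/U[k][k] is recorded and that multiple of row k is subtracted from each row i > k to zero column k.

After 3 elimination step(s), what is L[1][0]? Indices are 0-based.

L[1][0] = 3

k=0: U[0][0]=3
  eliminate (1,0): mult=3, new row 1: (0, 3, 1, 4); set L[1][0]=3
  eliminate (2,0): mult=4, new row 2: (0, 1, 4, 4); set L[2][0]=4
  eliminate (3,0): mult=3, new row 3: (0, 4, 4, 1); set L[3][0]=3
k=1: U[1][1]=3
  eliminate (2,1): mult=2, new row 2: (0, 0, 2, 1); set L[2][1]=2
  eliminate (3,1): mult=3, new row 3: (0, 0, 1, 4); set L[3][1]=3
k=2: U[2][2]=2
  eliminate (3,2): mult=3, new row 3: (0, 0, 0, 1); set L[3][2]=3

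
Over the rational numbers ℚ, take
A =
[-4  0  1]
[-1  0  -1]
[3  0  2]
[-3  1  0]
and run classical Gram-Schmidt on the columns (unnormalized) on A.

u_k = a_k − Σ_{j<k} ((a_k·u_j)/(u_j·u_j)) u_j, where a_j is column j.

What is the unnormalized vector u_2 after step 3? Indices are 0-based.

Step 1: u_0 = a_0 = (-4, -1, 3, -3).
Step 2: u_1 = a_1 − (-3/35)·u_0 = (-12/35, -3/35, 9/35, 26/35).
Step 3: u_2 = a_2 − (3/35)·u_0 − (9/26)·u_1 = (19/13, -23/26, 43/26, 0).

u_2 = (19/13, -23/26, 43/26, 0)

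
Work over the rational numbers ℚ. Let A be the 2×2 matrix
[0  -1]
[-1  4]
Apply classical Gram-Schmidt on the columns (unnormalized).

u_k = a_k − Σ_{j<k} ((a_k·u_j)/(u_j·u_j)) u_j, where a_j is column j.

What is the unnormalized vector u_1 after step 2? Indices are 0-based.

Step 1: u_0 = a_0 = (0, -1).
Step 2: u_1 = a_1 − (-4)·u_0 = (-1, 0).

u_1 = (-1, 0)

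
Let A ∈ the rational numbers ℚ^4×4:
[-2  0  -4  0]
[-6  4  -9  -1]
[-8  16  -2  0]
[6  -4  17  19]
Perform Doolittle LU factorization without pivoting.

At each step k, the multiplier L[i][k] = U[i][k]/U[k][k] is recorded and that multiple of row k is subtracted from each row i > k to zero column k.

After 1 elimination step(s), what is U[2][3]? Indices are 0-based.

U[2][3] = 0

Step 1: pivot at (0,0) is -2.
  row1 ← row1 − (3)·row0  ⇒  L[1][0]=3, U row1=(0, 4, 3, -1)
  row2 ← row2 − (4)·row0  ⇒  L[2][0]=4, U row2=(0, 16, 14, 0)
  row3 ← row3 − (-3)·row0  ⇒  L[3][0]=-3, U row3=(0, -4, 5, 19)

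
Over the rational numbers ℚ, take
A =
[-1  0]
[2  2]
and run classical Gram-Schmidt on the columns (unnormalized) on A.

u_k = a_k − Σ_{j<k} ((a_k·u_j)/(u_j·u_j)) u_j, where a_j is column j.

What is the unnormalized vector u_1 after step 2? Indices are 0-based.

Step 1: u_0 = a_0 = (-1, 2).
Step 2: u_1 = a_1 − (4/5)·u_0 = (4/5, 2/5).

u_1 = (4/5, 2/5)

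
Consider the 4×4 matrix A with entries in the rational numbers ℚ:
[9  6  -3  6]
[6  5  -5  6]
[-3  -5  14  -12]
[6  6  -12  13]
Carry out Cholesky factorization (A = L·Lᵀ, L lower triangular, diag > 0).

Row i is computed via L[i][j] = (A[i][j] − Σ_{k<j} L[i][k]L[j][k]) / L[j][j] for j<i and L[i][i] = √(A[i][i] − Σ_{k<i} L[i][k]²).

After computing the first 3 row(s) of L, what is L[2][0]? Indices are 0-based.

Step 1: L[0][0] = √(9) = 3.
  L[1][0] = (6) / L[0][0] = 2.
Step 2: L[1][1] = √(1) = 1.
  L[2][0] = (-3) / L[0][0] = -1.
  L[2][1] = (-3) / L[1][1] = -3.
Step 3: L[2][2] = √(4) = 2.

L[2][0] = -1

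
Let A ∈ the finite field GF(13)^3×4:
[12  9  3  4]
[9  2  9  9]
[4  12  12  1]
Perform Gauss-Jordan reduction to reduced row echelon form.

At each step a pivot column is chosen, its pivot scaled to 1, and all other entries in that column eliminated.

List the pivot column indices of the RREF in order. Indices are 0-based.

[1] R0 /= 12  ⇒  (1, 4, 10, 9)
     R1 -= 9·R0  ⇒  (0, 5, 10, 6)
     R2 -= 4·R0  ⇒  (0, 9, 11, 4)
[2] R1 /= 5  ⇒  (0, 1, 2, 9)
     R0 -= 4·R1  ⇒  (1, 0, 2, 12)
     R2 -= 9·R1  ⇒  (0, 0, 6, 1)
[3] R2 /= 6  ⇒  (0, 0, 1, 11)
     R0 -= 2·R2  ⇒  (1, 0, 0, 3)
     R1 -= 2·R2  ⇒  (0, 1, 0, 0)

pivot columns: 0, 1, 2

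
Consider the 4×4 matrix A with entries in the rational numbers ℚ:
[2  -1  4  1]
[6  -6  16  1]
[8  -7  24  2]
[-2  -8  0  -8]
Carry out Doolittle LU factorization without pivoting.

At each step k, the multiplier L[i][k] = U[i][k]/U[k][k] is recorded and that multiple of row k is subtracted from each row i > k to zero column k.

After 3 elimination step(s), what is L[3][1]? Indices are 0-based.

L[3][1] = 3

Step 1: pivot at (0,0) is 2.
  row1 ← row1 − (3)·row0  ⇒  L[1][0]=3, U row1=(0, -3, 4, -2)
  row2 ← row2 − (4)·row0  ⇒  L[2][0]=4, U row2=(0, -3, 8, -2)
  row3 ← row3 − (-1)·row0  ⇒  L[3][0]=-1, U row3=(0, -9, 4, -7)
Step 2: pivot at (1,1) is -3.
  row2 ← row2 − (1)·row1  ⇒  L[2][1]=1, U row2=(0, 0, 4, 0)
  row3 ← row3 − (3)·row1  ⇒  L[3][1]=3, U row3=(0, 0, -8, -1)
Step 3: pivot at (2,2) is 4.
  row3 ← row3 − (-2)·row2  ⇒  L[3][2]=-2, U row3=(0, 0, 0, -1)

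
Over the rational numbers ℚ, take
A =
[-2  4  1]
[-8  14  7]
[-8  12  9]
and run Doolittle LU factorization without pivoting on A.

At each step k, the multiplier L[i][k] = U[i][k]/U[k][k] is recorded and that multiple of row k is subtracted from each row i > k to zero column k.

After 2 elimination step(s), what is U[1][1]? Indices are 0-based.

k=0: U[0][0]=-2
  eliminate (1,0): mult=4, new row 1: (0, -2, 3); set L[1][0]=4
  eliminate (2,0): mult=4, new row 2: (0, -4, 5); set L[2][0]=4
k=1: U[1][1]=-2
  eliminate (2,1): mult=2, new row 2: (0, 0, -1); set L[2][1]=2

U[1][1] = -2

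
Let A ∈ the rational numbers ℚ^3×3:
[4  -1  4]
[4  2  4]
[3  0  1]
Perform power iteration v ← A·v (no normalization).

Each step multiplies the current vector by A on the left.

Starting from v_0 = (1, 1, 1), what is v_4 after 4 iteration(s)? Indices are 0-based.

v_0 = (1, 1, 1).
v_1 = A·v_0 = (7, 10, 4).
v_2 = A·v_1 = (34, 64, 25).
v_3 = A·v_2 = (172, 364, 127).
v_4 = A·v_3 = (832, 1924, 643).

v_4 = (832, 1924, 643)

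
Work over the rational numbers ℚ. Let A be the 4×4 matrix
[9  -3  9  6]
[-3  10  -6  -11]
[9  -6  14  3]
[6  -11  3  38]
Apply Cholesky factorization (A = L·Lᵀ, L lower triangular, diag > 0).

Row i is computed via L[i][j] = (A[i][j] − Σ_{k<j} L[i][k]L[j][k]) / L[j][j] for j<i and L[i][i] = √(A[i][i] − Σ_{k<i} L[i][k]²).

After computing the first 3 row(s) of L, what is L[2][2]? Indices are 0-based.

Step 1: L[0][0] = √(9) = 3.
  L[1][0] = (-3) / L[0][0] = -1.
Step 2: L[1][1] = √(9) = 3.
  L[2][0] = (9) / L[0][0] = 3.
  L[2][1] = (-3) / L[1][1] = -1.
Step 3: L[2][2] = √(4) = 2.

L[2][2] = 2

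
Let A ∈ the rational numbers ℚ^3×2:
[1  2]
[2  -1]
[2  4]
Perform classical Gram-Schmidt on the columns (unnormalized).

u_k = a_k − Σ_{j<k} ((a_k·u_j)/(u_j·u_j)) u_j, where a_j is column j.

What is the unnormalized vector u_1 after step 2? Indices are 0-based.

u_1 = (10/9, -25/9, 20/9)

Step 1: u_0 = a_0 = (1, 2, 2).
Step 2: u_1 = a_1 − (8/9)·u_0 = (10/9, -25/9, 20/9).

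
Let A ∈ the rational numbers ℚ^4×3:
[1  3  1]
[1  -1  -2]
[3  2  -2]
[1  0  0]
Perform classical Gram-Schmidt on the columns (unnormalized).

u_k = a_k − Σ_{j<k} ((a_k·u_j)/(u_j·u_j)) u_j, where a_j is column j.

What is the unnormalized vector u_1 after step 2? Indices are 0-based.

u_1 = (7/3, -5/3, 0, -2/3)

Step 1: u_0 = a_0 = (1, 1, 3, 1).
Step 2: u_1 = a_1 − (2/3)·u_0 = (7/3, -5/3, 0, -2/3).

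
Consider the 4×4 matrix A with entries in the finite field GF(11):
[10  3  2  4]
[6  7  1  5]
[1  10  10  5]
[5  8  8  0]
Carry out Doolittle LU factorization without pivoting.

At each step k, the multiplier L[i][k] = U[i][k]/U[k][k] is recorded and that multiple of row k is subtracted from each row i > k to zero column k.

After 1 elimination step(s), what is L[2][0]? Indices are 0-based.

L[2][0] = 10

k=0: U[0][0]=10
  eliminate (1,0): mult=5, new row 1: (0, 3, 2, 7); set L[1][0]=5
  eliminate (2,0): mult=10, new row 2: (0, 2, 1, 9); set L[2][0]=10
  eliminate (3,0): mult=6, new row 3: (0, 1, 7, 9); set L[3][0]=6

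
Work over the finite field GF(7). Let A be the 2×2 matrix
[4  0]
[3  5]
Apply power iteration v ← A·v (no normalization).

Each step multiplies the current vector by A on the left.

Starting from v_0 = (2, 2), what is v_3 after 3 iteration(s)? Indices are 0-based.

v_0 = (2, 2).
v_1 = A·v_0 = (1, 2).
v_2 = A·v_1 = (4, 6).
v_3 = A·v_2 = (2, 0).

v_3 = (2, 0)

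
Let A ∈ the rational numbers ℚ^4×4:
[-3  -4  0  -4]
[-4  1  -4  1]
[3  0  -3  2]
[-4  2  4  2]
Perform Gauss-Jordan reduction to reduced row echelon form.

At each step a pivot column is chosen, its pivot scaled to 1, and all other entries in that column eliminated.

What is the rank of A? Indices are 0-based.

rank = 4

step 1: normalize row 0 (÷-3) = (1, 4/3, 0, 4/3)
  row 1: subtract -4×row0 = (0, 19/3, -4, 19/3)
  row 2: subtract 3×row0 = (0, -4, -3, -2)
  row 3: subtract -4×row0 = (0, 22/3, 4, 22/3)
step 2: normalize row 1 (÷19/3) = (0, 1, -12/19, 1)
  row 0: subtract 4/3×row1 = (1, 0, 16/19, 0)
  row 2: subtract -4×row1 = (0, 0, -105/19, 2)
  row 3: subtract 22/3×row1 = (0, 0, 164/19, 0)
step 3: normalize row 2 (÷-105/19) = (0, 0, 1, -38/105)
  row 0: subtract 16/19×row2 = (1, 0, 0, 32/105)
  row 1: subtract -12/19×row2 = (0, 1, 0, 27/35)
  row 3: subtract 164/19×row2 = (0, 0, 0, 328/105)
step 4: normalize row 3 (÷328/105) = (0, 0, 0, 1)
  row 0: subtract 32/105×row3 = (1, 0, 0, 0)
  row 1: subtract 27/35×row3 = (0, 1, 0, 0)
  row 2: subtract -38/105×row3 = (0, 0, 1, 0)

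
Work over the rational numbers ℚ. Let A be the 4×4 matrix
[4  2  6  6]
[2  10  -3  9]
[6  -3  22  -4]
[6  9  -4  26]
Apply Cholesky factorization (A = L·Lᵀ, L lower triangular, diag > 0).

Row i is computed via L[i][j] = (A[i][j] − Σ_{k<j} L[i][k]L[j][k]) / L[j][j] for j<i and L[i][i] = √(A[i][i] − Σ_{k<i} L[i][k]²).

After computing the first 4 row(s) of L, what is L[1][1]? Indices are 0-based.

L[1][1] = 3

Step 1: L[0][0] = √(4) = 2.
  L[1][0] = (2) / L[0][0] = 1.
Step 2: L[1][1] = √(9) = 3.
  L[2][0] = (6) / L[0][0] = 3.
  L[2][1] = (-6) / L[1][1] = -2.
Step 3: L[2][2] = √(9) = 3.
  L[3][0] = (6) / L[0][0] = 3.
  L[3][1] = (6) / L[1][1] = 2.
  L[3][2] = (-9) / L[2][2] = -3.
Step 4: L[3][3] = √(4) = 2.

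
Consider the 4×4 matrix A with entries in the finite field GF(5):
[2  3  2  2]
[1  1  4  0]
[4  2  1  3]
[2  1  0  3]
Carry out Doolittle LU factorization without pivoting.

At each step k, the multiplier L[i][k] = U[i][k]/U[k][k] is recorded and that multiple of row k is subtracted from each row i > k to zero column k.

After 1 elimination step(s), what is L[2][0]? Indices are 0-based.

Step 1: pivot at (0,0) is 2.
  row1 ← row1 − (3)·row0  ⇒  L[1][0]=3, U row1=(0, 2, 3, 4)
  row2 ← row2 − (2)·row0  ⇒  L[2][0]=2, U row2=(0, 1, 2, 4)
  row3 ← row3 − (1)·row0  ⇒  L[3][0]=1, U row3=(0, 3, 3, 1)

L[2][0] = 2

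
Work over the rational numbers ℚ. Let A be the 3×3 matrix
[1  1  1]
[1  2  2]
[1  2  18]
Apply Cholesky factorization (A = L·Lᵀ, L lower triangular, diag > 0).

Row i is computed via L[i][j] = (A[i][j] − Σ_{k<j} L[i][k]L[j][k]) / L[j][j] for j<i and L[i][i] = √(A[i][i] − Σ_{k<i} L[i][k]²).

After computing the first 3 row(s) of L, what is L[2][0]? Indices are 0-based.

L[2][0] = 1

Step 1: L[0][0] = √(1) = 1.
  L[1][0] = (1) / L[0][0] = 1.
Step 2: L[1][1] = √(1) = 1.
  L[2][0] = (1) / L[0][0] = 1.
  L[2][1] = (1) / L[1][1] = 1.
Step 3: L[2][2] = √(16) = 4.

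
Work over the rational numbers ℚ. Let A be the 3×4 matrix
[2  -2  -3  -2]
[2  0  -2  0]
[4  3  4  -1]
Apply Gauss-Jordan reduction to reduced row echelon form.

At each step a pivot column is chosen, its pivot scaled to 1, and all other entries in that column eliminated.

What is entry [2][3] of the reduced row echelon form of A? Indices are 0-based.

pivot(0,0)=2: scale R0 → (1, -1, -3/2, -1)
  clear (1,0): R1 −= (2)R0 → (0, 2, 1, 2)
  clear (2,0): R2 −= (4)R0 → (0, 7, 10, 3)
pivot(1,1)=2: scale R1 → (0, 1, 1/2, 1)
  clear (0,1): R0 −= (-1)R1 → (1, 0, -1, 0)
  clear (2,1): R2 −= (7)R1 → (0, 0, 13/2, -4)
pivot(2,2)=13/2: scale R2 → (0, 0, 1, -8/13)
  clear (0,2): R0 −= (-1)R2 → (1, 0, 0, -8/13)
  clear (1,2): R1 −= (1/2)R2 → (0, 1, 0, 17/13)

M[2][3] = -8/13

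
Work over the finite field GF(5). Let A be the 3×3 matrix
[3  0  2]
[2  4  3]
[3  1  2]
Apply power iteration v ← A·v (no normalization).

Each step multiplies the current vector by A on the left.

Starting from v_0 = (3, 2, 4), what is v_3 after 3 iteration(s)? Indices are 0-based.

v_3 = (2, 3, 2)

v_0 = (3, 2, 4).
v_1 = A·v_0 = (2, 1, 4).
v_2 = A·v_1 = (4, 0, 0).
v_3 = A·v_2 = (2, 3, 2).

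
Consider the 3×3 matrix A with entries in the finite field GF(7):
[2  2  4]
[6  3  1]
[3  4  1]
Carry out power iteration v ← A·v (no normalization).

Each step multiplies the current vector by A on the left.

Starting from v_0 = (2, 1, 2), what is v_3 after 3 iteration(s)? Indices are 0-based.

v_3 = (1, 5, 4)

v_0 = (2, 1, 2).
v_1 = A·v_0 = (0, 3, 5).
v_2 = A·v_1 = (5, 0, 3).
v_3 = A·v_2 = (1, 5, 4).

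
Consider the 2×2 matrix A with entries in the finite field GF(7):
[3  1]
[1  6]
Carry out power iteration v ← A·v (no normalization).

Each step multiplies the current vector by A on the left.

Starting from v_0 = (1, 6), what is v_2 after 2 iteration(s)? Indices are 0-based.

v_2 = (1, 0)

v_0 = (1, 6).
v_1 = A·v_0 = (2, 2).
v_2 = A·v_1 = (1, 0).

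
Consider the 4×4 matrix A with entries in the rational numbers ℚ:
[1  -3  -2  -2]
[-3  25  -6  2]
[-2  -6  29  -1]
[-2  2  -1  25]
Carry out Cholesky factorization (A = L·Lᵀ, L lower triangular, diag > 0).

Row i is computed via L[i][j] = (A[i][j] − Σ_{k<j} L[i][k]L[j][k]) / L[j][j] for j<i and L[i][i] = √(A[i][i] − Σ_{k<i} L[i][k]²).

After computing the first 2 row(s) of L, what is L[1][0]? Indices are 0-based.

L[1][0] = -3

Step 1: L[0][0] = √(1) = 1.
  L[1][0] = (-3) / L[0][0] = -3.
Step 2: L[1][1] = √(16) = 4.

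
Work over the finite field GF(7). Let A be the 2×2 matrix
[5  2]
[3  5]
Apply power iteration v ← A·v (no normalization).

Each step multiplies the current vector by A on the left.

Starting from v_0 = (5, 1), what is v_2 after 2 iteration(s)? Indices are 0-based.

v_0 = (5, 1).
v_1 = A·v_0 = (6, 6).
v_2 = A·v_1 = (0, 6).

v_2 = (0, 6)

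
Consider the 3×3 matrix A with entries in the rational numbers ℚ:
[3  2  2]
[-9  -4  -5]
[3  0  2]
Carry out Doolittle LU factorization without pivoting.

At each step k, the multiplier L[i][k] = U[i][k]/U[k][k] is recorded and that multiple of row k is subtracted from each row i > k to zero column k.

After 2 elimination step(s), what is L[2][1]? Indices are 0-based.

k=0: U[0][0]=3
  eliminate (1,0): mult=-3, new row 1: (0, 2, 1); set L[1][0]=-3
  eliminate (2,0): mult=1, new row 2: (0, -2, 0); set L[2][0]=1
k=1: U[1][1]=2
  eliminate (2,1): mult=-1, new row 2: (0, 0, 1); set L[2][1]=-1

L[2][1] = -1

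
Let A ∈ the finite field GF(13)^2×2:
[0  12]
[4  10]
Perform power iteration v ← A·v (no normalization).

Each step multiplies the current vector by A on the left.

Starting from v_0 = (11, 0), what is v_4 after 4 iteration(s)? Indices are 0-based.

v_4 = (1, 11)

v_0 = (11, 0).
v_1 = A·v_0 = (0, 5).
v_2 = A·v_1 = (8, 11).
v_3 = A·v_2 = (2, 12).
v_4 = A·v_3 = (1, 11).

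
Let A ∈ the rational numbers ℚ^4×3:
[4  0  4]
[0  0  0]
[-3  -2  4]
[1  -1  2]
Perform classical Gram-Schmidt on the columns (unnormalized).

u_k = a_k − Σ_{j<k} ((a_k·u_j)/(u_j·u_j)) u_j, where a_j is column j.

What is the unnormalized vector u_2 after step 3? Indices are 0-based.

u_2 = (20/21, 0, 16/21, -32/21)

Step 1: u_0 = a_0 = (4, 0, -3, 1).
Step 2: u_1 = a_1 − (5/26)·u_0 = (-10/13, 0, -37/26, -31/26).
Step 3: u_2 = a_2 − (3/13)·u_0 − (-58/21)·u_1 = (20/21, 0, 16/21, -32/21).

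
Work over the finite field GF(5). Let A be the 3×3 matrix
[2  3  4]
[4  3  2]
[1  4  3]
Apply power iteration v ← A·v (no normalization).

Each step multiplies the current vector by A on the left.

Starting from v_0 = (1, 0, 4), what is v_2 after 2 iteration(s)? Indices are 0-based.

v_0 = (1, 0, 4).
v_1 = A·v_0 = (3, 2, 3).
v_2 = A·v_1 = (4, 4, 0).

v_2 = (4, 4, 0)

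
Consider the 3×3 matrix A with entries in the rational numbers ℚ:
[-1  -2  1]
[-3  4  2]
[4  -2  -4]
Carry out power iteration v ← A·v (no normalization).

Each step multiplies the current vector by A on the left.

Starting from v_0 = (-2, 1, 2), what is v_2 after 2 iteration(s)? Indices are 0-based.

v_2 = (-48, 14, 52)

v_0 = (-2, 1, 2).
v_1 = A·v_0 = (2, 14, -18).
v_2 = A·v_1 = (-48, 14, 52).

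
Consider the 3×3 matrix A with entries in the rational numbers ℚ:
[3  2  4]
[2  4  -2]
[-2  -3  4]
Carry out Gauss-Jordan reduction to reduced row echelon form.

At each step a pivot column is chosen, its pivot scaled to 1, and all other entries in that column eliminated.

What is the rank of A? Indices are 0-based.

rank = 3

[1] R0 /= 3  ⇒  (1, 2/3, 4/3)
     R1 -= 2·R0  ⇒  (0, 8/3, -14/3)
     R2 -= -2·R0  ⇒  (0, -5/3, 20/3)
[2] R1 /= 8/3  ⇒  (0, 1, -7/4)
     R0 -= 2/3·R1  ⇒  (1, 0, 5/2)
     R2 -= -5/3·R1  ⇒  (0, 0, 15/4)
[3] R2 /= 15/4  ⇒  (0, 0, 1)
     R0 -= 5/2·R2  ⇒  (1, 0, 0)
     R1 -= -7/4·R2  ⇒  (0, 1, 0)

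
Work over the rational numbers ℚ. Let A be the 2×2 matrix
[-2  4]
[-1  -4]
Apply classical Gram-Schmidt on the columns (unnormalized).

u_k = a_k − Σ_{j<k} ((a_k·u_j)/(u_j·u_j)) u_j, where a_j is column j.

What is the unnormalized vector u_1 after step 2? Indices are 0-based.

Step 1: u_0 = a_0 = (-2, -1).
Step 2: u_1 = a_1 − (-4/5)·u_0 = (12/5, -24/5).

u_1 = (12/5, -24/5)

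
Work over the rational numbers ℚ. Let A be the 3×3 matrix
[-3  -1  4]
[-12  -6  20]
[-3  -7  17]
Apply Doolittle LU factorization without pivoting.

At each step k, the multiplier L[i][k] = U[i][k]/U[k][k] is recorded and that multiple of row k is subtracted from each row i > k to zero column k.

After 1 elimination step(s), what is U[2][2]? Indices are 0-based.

U[2][2] = 13

k=0: U[0][0]=-3
  eliminate (1,0): mult=4, new row 1: (0, -2, 4); set L[1][0]=4
  eliminate (2,0): mult=1, new row 2: (0, -6, 13); set L[2][0]=1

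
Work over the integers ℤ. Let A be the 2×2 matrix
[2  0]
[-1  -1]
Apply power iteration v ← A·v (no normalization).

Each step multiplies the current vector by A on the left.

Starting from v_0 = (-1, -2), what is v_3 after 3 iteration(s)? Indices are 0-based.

v_3 = (-8, 5)

v_0 = (-1, -2).
v_1 = A·v_0 = (-2, 3).
v_2 = A·v_1 = (-4, -1).
v_3 = A·v_2 = (-8, 5).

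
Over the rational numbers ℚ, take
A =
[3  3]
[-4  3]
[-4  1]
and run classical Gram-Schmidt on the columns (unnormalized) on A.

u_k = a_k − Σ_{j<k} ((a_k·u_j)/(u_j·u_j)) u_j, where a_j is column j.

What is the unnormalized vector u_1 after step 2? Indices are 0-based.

Step 1: u_0 = a_0 = (3, -4, -4).
Step 2: u_1 = a_1 − (-7/41)·u_0 = (144/41, 95/41, 13/41).

u_1 = (144/41, 95/41, 13/41)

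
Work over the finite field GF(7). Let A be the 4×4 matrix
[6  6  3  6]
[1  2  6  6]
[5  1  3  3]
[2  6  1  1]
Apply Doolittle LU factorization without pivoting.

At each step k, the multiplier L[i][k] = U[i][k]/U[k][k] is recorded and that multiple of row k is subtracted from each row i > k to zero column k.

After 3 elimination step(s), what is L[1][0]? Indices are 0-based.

[col 0] pivot 6
  R1 -= 6*R0 → (0, 1, 2, 5)  (L[1][0] := 6)
  R2 -= 2*R0 → (0, 3, 4, 5)  (L[2][0] := 2)
  R3 -= 5*R0 → (0, 4, 0, 6)  (L[3][0] := 5)
[col 1] pivot 1
  R2 -= 3*R1 → (0, 0, 5, 4)  (L[2][1] := 3)
  R3 -= 4*R1 → (0, 0, 6, 0)  (L[3][1] := 4)
[col 2] pivot 5
  R3 -= 4*R2 → (0, 0, 0, 5)  (L[3][2] := 4)

L[1][0] = 6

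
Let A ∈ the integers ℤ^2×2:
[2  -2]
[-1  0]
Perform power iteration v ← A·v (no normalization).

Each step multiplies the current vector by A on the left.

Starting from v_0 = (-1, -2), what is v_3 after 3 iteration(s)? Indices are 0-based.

v_0 = (-1, -2).
v_1 = A·v_0 = (2, 1).
v_2 = A·v_1 = (2, -2).
v_3 = A·v_2 = (8, -2).

v_3 = (8, -2)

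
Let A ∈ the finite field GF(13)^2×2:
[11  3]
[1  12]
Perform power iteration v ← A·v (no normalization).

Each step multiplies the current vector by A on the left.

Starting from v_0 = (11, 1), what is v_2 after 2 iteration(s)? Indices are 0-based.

v_2 = (3, 10)

v_0 = (11, 1).
v_1 = A·v_0 = (7, 10).
v_2 = A·v_1 = (3, 10).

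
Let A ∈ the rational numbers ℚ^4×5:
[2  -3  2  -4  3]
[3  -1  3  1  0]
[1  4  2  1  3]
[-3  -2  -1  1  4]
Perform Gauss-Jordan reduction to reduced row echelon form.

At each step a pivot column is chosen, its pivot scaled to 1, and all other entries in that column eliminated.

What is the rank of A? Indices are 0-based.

step 1: normalize row 0 (÷2) = (1, -3/2, 1, -2, 3/2)
  row 1: subtract 3×row0 = (0, 7/2, 0, 7, -9/2)
  row 2: subtract 1×row0 = (0, 11/2, 1, 3, 3/2)
  row 3: subtract -3×row0 = (0, -13/2, 2, -5, 17/2)
step 2: normalize row 1 (÷7/2) = (0, 1, 0, 2, -9/7)
  row 0: subtract -3/2×row1 = (1, 0, 1, 1, -3/7)
  row 2: subtract 11/2×row1 = (0, 0, 1, -8, 60/7)
  row 3: subtract -13/2×row1 = (0, 0, 2, 8, 1/7)
step 3: normalize row 2 (÷1) = (0, 0, 1, -8, 60/7)
  row 0: subtract 1×row2 = (1, 0, 0, 9, -9)
  row 3: subtract 2×row2 = (0, 0, 0, 24, -17)
step 4: normalize row 3 (÷24) = (0, 0, 0, 1, -17/24)
  row 0: subtract 9×row3 = (1, 0, 0, 0, -21/8)
  row 1: subtract 2×row3 = (0, 1, 0, 0, 11/84)
  row 2: subtract -8×row3 = (0, 0, 1, 0, 61/21)

rank = 4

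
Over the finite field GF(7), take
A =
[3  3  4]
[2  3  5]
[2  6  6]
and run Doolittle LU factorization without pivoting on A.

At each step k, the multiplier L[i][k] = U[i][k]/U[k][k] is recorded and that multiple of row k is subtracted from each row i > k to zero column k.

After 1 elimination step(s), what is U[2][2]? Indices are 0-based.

k=0: U[0][0]=3
  eliminate (1,0): mult=3, new row 1: (0, 1, 0); set L[1][0]=3
  eliminate (2,0): mult=3, new row 2: (0, 4, 1); set L[2][0]=3

U[2][2] = 1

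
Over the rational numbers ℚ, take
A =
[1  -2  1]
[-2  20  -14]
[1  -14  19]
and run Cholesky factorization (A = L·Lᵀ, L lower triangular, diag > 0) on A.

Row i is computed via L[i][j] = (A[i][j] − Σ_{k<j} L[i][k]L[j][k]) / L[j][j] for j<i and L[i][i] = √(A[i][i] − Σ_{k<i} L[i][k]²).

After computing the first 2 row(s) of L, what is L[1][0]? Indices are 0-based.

L[1][0] = -2

Step 1: L[0][0] = √(1) = 1.
  L[1][0] = (-2) / L[0][0] = -2.
Step 2: L[1][1] = √(16) = 4.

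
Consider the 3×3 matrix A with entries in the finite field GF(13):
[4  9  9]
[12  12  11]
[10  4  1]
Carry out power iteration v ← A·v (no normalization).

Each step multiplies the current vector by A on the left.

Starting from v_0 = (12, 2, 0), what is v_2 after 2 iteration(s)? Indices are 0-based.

v_2 = (3, 4, 4)

v_0 = (12, 2, 0).
v_1 = A·v_0 = (1, 12, 11).
v_2 = A·v_1 = (3, 4, 4).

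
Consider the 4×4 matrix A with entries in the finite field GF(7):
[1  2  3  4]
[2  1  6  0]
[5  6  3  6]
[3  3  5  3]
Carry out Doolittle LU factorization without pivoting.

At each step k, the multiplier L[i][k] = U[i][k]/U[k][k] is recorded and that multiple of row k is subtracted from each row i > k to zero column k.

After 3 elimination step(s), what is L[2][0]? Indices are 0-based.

L[2][0] = 5

Step 1: pivot at (0,0) is 1.
  row1 ← row1 − (2)·row0  ⇒  L[1][0]=2, U row1=(0, 4, 0, 6)
  row2 ← row2 − (5)·row0  ⇒  L[2][0]=5, U row2=(0, 3, 2, 0)
  row3 ← row3 − (3)·row0  ⇒  L[3][0]=3, U row3=(0, 4, 3, 5)
Step 2: pivot at (1,1) is 4.
  row2 ← row2 − (6)·row1  ⇒  L[2][1]=6, U row2=(0, 0, 2, 6)
  row3 ← row3 − (1)·row1  ⇒  L[3][1]=1, U row3=(0, 0, 3, 6)
Step 3: pivot at (2,2) is 2.
  row3 ← row3 − (5)·row2  ⇒  L[3][2]=5, U row3=(0, 0, 0, 4)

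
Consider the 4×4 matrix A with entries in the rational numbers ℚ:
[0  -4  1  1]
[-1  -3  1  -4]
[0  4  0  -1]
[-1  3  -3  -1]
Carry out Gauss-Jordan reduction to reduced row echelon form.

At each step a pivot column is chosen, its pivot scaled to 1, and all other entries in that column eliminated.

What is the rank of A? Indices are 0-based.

rank = 4

pivot(0,0): swap R0↔R1
pivot(0,0)=-1: scale R0 → (1, 3, -1, 4)
  clear (3,0): R3 −= (-1)R0 → (0, 6, -4, 3)
pivot(1,1)=-4: scale R1 → (0, 1, -1/4, -1/4)
  clear (0,1): R0 −= (3)R1 → (1, 0, -1/4, 19/4)
  clear (2,1): R2 −= (4)R1 → (0, 0, 1, 0)
  clear (3,1): R3 −= (6)R1 → (0, 0, -5/2, 9/2)
pivot(2,2)=1: scale R2 → (0, 0, 1, 0)
  clear (0,2): R0 −= (-1/4)R2 → (1, 0, 0, 19/4)
  clear (1,2): R1 −= (-1/4)R2 → (0, 1, 0, -1/4)
  clear (3,2): R3 −= (-5/2)R2 → (0, 0, 0, 9/2)
pivot(3,3)=9/2: scale R3 → (0, 0, 0, 1)
  clear (0,3): R0 −= (19/4)R3 → (1, 0, 0, 0)
  clear (1,3): R1 −= (-1/4)R3 → (0, 1, 0, 0)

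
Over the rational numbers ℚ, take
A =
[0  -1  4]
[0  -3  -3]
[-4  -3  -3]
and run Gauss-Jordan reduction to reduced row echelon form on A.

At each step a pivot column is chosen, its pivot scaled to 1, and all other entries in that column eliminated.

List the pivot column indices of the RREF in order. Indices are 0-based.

pivot columns: 0, 1, 2

[1] R0 <-> R2
[1] R0 /= -4  ⇒  (1, 3/4, 3/4)
[2] R1 /= -3  ⇒  (0, 1, 1)
     R0 -= 3/4·R1  ⇒  (1, 0, 0)
     R2 -= -1·R1  ⇒  (0, 0, 5)
[3] R2 /= 5  ⇒  (0, 0, 1)
     R1 -= 1·R2  ⇒  (0, 1, 0)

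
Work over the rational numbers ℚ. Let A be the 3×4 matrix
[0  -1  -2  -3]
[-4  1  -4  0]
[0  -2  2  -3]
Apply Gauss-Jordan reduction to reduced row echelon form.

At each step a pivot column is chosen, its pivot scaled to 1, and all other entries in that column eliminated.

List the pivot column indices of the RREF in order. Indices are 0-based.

[1] R0 <-> R1
[1] R0 /= -4  ⇒  (1, -1/4, 1, 0)
[2] R1 /= -1  ⇒  (0, 1, 2, 3)
     R0 -= -1/4·R1  ⇒  (1, 0, 3/2, 3/4)
     R2 -= -2·R1  ⇒  (0, 0, 6, 3)
[3] R2 /= 6  ⇒  (0, 0, 1, 1/2)
     R0 -= 3/2·R2  ⇒  (1, 0, 0, 0)
     R1 -= 2·R2  ⇒  (0, 1, 0, 2)

pivot columns: 0, 1, 2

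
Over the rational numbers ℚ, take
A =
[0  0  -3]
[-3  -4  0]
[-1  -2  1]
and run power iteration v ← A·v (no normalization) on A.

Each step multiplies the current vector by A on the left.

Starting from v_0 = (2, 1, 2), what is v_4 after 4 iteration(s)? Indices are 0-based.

v_0 = (2, 1, 2).
v_1 = A·v_0 = (-6, -10, -2).
v_2 = A·v_1 = (6, 58, 24).
v_3 = A·v_2 = (-72, -250, -98).
v_4 = A·v_3 = (294, 1216, 474).

v_4 = (294, 1216, 474)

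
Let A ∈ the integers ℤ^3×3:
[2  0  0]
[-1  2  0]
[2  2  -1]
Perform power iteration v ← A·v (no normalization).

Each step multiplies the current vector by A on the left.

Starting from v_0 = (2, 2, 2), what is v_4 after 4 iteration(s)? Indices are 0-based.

v_4 = (32, -32, 6)

v_0 = (2, 2, 2).
v_1 = A·v_0 = (4, 2, 6).
v_2 = A·v_1 = (8, 0, 6).
v_3 = A·v_2 = (16, -8, 10).
v_4 = A·v_3 = (32, -32, 6).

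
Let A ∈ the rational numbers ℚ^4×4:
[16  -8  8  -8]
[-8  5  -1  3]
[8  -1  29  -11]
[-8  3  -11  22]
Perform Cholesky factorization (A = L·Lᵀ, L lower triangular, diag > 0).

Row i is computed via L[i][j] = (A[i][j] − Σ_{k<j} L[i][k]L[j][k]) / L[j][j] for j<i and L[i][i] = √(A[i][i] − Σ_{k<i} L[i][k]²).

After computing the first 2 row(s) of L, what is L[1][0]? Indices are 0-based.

L[1][0] = -2

Step 1: L[0][0] = √(16) = 4.
  L[1][0] = (-8) / L[0][0] = -2.
Step 2: L[1][1] = √(1) = 1.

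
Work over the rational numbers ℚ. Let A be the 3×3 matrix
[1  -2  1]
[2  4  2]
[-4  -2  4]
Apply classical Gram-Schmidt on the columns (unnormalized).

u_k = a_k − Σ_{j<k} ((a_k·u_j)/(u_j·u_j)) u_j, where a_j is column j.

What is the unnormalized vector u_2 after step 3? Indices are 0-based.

u_2 = (192/77, 160/77, 128/77)

Step 1: u_0 = a_0 = (1, 2, -4).
Step 2: u_1 = a_1 − (2/3)·u_0 = (-8/3, 8/3, 2/3).
Step 3: u_2 = a_2 − (-11/21)·u_0 − (4/11)·u_1 = (192/77, 160/77, 128/77).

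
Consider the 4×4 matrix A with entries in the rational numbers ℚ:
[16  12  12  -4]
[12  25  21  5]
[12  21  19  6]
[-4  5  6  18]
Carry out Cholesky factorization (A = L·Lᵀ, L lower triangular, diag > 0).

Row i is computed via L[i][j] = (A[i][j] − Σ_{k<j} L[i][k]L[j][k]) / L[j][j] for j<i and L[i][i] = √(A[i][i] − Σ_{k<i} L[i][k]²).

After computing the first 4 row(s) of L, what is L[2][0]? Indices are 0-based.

L[2][0] = 3

Step 1: L[0][0] = √(16) = 4.
  L[1][0] = (12) / L[0][0] = 3.
Step 2: L[1][1] = √(16) = 4.
  L[2][0] = (12) / L[0][0] = 3.
  L[2][1] = (12) / L[1][1] = 3.
Step 3: L[2][2] = √(1) = 1.
  L[3][0] = (-4) / L[0][0] = -1.
  L[3][1] = (8) / L[1][1] = 2.
  L[3][2] = (3) / L[2][2] = 3.
Step 4: L[3][3] = √(4) = 2.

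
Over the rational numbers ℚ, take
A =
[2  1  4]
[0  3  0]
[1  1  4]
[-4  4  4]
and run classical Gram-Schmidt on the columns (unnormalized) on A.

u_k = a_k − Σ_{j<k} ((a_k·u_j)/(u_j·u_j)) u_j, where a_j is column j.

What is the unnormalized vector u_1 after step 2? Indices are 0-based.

u_1 = (47/21, 3, 34/21, 32/21)

Step 1: u_0 = a_0 = (2, 0, 1, -4).
Step 2: u_1 = a_1 − (-13/21)·u_0 = (47/21, 3, 34/21, 32/21).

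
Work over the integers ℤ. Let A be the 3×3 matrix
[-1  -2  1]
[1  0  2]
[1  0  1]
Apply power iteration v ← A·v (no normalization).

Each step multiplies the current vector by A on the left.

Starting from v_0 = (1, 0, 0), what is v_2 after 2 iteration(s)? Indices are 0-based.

v_2 = (0, 1, 0)

v_0 = (1, 0, 0).
v_1 = A·v_0 = (-1, 1, 1).
v_2 = A·v_1 = (0, 1, 0).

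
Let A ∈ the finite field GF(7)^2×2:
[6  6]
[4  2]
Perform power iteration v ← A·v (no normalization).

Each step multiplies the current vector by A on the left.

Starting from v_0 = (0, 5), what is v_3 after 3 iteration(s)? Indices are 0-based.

v_0 = (0, 5).
v_1 = A·v_0 = (2, 3).
v_2 = A·v_1 = (2, 0).
v_3 = A·v_2 = (5, 1).

v_3 = (5, 1)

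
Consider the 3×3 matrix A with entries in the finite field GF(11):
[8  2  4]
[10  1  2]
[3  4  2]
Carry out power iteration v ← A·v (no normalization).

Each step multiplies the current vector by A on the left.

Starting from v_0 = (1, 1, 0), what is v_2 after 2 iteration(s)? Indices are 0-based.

v_0 = (1, 1, 0).
v_1 = A·v_0 = (10, 0, 7).
v_2 = A·v_1 = (9, 4, 0).

v_2 = (9, 4, 0)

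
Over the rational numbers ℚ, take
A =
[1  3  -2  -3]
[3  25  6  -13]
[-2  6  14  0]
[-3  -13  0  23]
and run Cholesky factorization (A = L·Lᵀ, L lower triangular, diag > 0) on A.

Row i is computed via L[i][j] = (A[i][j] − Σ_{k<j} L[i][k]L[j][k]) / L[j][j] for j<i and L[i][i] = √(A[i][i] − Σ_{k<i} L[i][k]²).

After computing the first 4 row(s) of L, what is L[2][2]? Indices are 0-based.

Step 1: L[0][0] = √(1) = 1.
  L[1][0] = (3) / L[0][0] = 3.
Step 2: L[1][1] = √(16) = 4.
  L[2][0] = (-2) / L[0][0] = -2.
  L[2][1] = (12) / L[1][1] = 3.
Step 3: L[2][2] = √(1) = 1.
  L[3][0] = (-3) / L[0][0] = -3.
  L[3][1] = (-4) / L[1][1] = -1.
  L[3][2] = (-3) / L[2][2] = -3.
Step 4: L[3][3] = √(4) = 2.

L[2][2] = 1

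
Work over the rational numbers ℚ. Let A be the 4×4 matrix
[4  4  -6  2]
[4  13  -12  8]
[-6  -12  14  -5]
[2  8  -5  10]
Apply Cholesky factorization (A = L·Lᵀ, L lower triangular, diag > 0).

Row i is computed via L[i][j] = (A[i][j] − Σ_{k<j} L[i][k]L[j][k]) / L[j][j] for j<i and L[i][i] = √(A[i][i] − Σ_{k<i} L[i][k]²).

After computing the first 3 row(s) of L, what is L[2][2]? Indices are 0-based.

Step 1: L[0][0] = √(4) = 2.
  L[1][0] = (4) / L[0][0] = 2.
Step 2: L[1][1] = √(9) = 3.
  L[2][0] = (-6) / L[0][0] = -3.
  L[2][1] = (-6) / L[1][1] = -2.
Step 3: L[2][2] = √(1) = 1.

L[2][2] = 1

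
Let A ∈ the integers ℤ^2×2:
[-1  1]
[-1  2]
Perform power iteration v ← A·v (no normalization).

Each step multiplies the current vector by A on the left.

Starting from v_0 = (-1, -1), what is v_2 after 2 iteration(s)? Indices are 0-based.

v_0 = (-1, -1).
v_1 = A·v_0 = (0, -1).
v_2 = A·v_1 = (-1, -2).

v_2 = (-1, -2)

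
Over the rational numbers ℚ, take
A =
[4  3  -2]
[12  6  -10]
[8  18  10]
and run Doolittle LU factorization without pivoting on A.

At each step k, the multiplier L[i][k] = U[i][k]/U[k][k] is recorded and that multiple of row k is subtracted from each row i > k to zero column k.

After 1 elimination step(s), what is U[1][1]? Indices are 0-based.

Step 1: pivot at (0,0) is 4.
  row1 ← row1 − (3)·row0  ⇒  L[1][0]=3, U row1=(0, -3, -4)
  row2 ← row2 − (2)·row0  ⇒  L[2][0]=2, U row2=(0, 12, 14)

U[1][1] = -3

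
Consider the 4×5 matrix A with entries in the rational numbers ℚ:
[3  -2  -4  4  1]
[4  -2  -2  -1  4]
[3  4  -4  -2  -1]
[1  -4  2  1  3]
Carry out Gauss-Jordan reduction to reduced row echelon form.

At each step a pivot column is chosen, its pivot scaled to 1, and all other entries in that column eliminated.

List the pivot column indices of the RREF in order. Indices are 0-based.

[1] R0 /= 3  ⇒  (1, -2/3, -4/3, 4/3, 1/3)
     R1 -= 4·R0  ⇒  (0, 2/3, 10/3, -19/3, 8/3)
     R2 -= 3·R0  ⇒  (0, 6, 0, -6, -2)
     R3 -= 1·R0  ⇒  (0, -10/3, 10/3, -1/3, 8/3)
[2] R1 /= 2/3  ⇒  (0, 1, 5, -19/2, 4)
     R0 -= -2/3·R1  ⇒  (1, 0, 2, -5, 3)
     R2 -= 6·R1  ⇒  (0, 0, -30, 51, -26)
     R3 -= -10/3·R1  ⇒  (0, 0, 20, -32, 16)
[3] R2 /= -30  ⇒  (0, 0, 1, -17/10, 13/15)
     R0 -= 2·R2  ⇒  (1, 0, 0, -8/5, 19/15)
     R1 -= 5·R2  ⇒  (0, 1, 0, -1, -1/3)
     R3 -= 20·R2  ⇒  (0, 0, 0, 2, -4/3)
[4] R3 /= 2  ⇒  (0, 0, 0, 1, -2/3)
     R0 -= -8/5·R3  ⇒  (1, 0, 0, 0, 1/5)
     R1 -= -1·R3  ⇒  (0, 1, 0, 0, -1)
     R2 -= -17/10·R3  ⇒  (0, 0, 1, 0, -4/15)

pivot columns: 0, 1, 2, 3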